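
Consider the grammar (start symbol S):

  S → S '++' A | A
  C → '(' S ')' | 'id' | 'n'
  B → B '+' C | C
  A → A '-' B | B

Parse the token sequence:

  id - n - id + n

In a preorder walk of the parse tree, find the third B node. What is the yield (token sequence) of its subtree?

[S [A [A [A [B [C id]]] - [B [C n]]] - [B [B [C id]] + [C n]]]]

id + n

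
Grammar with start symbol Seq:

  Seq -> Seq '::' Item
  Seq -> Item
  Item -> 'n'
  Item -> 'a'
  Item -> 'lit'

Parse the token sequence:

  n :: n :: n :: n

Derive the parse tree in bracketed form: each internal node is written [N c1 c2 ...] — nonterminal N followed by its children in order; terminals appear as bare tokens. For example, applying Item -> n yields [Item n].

Seq
Seq :: Item
Seq :: Item :: Item
Seq :: Item :: Item :: Item
Item :: Item :: Item :: Item
n :: Item :: Item :: Item
n :: n :: Item :: Item
n :: n :: n :: Item
n :: n :: n :: n

[Seq [Seq [Seq [Seq [Item n]] :: [Item n]] :: [Item n]] :: [Item n]]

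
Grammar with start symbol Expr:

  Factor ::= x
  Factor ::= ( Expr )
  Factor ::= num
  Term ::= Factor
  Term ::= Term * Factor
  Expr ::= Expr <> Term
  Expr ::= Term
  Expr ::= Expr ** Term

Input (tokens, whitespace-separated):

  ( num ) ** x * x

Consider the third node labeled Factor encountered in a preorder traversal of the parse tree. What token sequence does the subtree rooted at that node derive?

x

[Expr [Expr [Term [Factor ( [Expr [Term [Factor num]]] )]]] ** [Term [Term [Factor x]] * [Factor x]]]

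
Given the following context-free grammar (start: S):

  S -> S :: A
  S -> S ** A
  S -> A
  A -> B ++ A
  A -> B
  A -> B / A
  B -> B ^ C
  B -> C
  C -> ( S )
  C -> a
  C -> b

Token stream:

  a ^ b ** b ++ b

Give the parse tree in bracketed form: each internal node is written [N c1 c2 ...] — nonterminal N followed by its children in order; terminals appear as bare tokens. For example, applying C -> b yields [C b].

S
S ** A
A ** A
B ** A
B ^ C ** A
C ^ C ** A
a ^ C ** A
a ^ b ** A
a ^ b ** B ++ A
a ^ b ** C ++ A
a ^ b ** b ++ A
a ^ b ** b ++ B
a ^ b ** b ++ C
a ^ b ** b ++ b

[S [S [A [B [B [C a]] ^ [C b]]]] ** [A [B [C b]] ++ [A [B [C b]]]]]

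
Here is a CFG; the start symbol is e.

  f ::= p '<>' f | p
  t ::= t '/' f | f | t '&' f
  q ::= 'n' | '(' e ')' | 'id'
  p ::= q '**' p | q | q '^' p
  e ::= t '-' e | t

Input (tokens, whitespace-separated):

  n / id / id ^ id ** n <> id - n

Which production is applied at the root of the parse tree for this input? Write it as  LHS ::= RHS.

e ::= t '-' e

[e [t [t [t [f [p [q n]]]] / [f [p [q id]]]] / [f [p [q id] ^ [p [q id] ** [p [q n]]]] <> [f [p [q id]]]]] - [e [t [f [p [q n]]]]]]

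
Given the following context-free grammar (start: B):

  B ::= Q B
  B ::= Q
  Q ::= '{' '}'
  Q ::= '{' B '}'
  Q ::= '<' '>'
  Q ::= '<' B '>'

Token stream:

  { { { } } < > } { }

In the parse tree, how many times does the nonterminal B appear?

5

[B [Q { [B [Q { [B [Q { }]] }] [B [Q < >]]] }] [B [Q { }]]]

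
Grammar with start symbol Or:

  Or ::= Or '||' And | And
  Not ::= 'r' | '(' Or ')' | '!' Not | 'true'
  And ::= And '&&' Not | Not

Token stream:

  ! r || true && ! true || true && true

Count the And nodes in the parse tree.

5

[Or [Or [Or [And [Not ! [Not r]]]] || [And [And [Not true]] && [Not ! [Not true]]]] || [And [And [Not true]] && [Not true]]]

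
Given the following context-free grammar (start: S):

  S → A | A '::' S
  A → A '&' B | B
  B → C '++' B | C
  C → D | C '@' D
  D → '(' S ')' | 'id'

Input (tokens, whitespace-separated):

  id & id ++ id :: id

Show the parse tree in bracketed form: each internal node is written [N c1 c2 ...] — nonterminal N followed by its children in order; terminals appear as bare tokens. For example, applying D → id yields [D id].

S
A :: S
A & B :: S
B & B :: S
C & B :: S
D & B :: S
id & B :: S
id & C ++ B :: S
id & D ++ B :: S
id & id ++ B :: S
id & id ++ C :: S
id & id ++ D :: S
id & id ++ id :: S
id & id ++ id :: A
id & id ++ id :: B
id & id ++ id :: C
id & id ++ id :: D
id & id ++ id :: id

[S [A [A [B [C [D id]]]] & [B [C [D id]] ++ [B [C [D id]]]]] :: [S [A [B [C [D id]]]]]]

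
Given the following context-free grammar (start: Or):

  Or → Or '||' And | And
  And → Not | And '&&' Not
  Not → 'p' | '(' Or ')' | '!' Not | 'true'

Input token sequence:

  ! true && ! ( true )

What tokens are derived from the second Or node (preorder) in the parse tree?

[Or [And [And [Not ! [Not true]]] && [Not ! [Not ( [Or [And [Not true]]] )]]]]

true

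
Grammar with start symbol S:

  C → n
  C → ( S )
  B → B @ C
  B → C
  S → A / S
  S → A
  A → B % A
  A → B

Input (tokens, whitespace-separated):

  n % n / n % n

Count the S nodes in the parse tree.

[S [A [B [C n]] % [A [B [C n]]]] / [S [A [B [C n]] % [A [B [C n]]]]]]

2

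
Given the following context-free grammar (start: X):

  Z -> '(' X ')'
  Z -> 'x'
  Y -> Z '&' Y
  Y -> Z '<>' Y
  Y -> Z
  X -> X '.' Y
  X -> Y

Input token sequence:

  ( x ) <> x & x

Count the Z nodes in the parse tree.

[X [Y [Z ( [X [Y [Z x]]] )] <> [Y [Z x] & [Y [Z x]]]]]

4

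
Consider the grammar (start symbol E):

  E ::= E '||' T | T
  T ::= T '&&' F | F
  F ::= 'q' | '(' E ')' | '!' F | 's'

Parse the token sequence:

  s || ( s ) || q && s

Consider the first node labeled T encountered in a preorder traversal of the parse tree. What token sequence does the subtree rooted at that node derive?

[E [E [E [T [F s]]] || [T [F ( [E [T [F s]]] )]]] || [T [T [F q]] && [F s]]]

s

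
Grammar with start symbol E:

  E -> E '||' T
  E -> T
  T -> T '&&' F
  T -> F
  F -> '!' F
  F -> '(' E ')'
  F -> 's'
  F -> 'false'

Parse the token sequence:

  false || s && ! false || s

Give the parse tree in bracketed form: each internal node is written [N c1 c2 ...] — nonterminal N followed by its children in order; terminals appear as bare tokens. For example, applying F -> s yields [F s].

E
E || T
E || T || T
T || T || T
F || T || T
false || T || T
false || T && F || T
false || F && F || T
false || s && F || T
false || s && ! F || T
false || s && ! false || T
false || s && ! false || F
false || s && ! false || s

[E [E [E [T [F false]]] || [T [T [F s]] && [F ! [F false]]]] || [T [F s]]]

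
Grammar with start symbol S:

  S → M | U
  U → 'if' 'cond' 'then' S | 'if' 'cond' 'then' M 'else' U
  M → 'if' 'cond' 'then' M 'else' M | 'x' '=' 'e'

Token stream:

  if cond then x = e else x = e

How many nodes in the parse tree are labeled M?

[S [M if cond then [M x = e] else [M x = e]]]

3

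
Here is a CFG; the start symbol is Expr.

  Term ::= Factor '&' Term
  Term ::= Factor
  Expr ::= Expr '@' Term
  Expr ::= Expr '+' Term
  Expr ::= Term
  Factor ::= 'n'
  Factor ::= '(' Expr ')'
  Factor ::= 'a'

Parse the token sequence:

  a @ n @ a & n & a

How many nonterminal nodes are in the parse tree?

[Expr [Expr [Expr [Term [Factor a]]] @ [Term [Factor n]]] @ [Term [Factor a] & [Term [Factor n] & [Term [Factor a]]]]]

13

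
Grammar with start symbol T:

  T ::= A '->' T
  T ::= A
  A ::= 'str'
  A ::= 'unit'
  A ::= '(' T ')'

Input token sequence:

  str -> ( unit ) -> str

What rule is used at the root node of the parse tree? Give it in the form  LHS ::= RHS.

[T [A str] -> [T [A ( [T [A unit]] )] -> [T [A str]]]]

T ::= A '->' T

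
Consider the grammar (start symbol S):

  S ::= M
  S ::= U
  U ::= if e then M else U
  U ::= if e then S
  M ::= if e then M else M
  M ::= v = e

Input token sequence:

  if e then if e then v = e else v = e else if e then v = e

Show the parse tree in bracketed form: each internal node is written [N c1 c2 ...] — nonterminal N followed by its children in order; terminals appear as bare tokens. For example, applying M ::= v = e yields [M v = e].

S
U
if e then M else U
if e then if e then M else M else U
if e then if e then v = e else M else U
if e then if e then v = e else v = e else U
if e then if e then v = e else v = e else if e then S
if e then if e then v = e else v = e else if e then M
if e then if e then v = e else v = e else if e then v = e

[S [U if e then [M if e then [M v = e] else [M v = e]] else [U if e then [S [M v = e]]]]]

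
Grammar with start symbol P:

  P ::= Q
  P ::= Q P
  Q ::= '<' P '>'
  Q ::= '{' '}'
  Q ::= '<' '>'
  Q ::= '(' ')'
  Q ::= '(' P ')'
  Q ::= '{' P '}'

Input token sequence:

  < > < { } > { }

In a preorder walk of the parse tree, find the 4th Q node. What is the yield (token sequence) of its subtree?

{ }

[P [Q < >] [P [Q < [P [Q { }]] >] [P [Q { }]]]]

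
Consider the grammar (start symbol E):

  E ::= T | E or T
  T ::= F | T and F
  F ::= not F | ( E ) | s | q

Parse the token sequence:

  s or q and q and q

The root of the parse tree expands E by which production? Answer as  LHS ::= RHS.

[E [E [T [F s]]] or [T [T [T [F q]] and [F q]] and [F q]]]

E ::= E or T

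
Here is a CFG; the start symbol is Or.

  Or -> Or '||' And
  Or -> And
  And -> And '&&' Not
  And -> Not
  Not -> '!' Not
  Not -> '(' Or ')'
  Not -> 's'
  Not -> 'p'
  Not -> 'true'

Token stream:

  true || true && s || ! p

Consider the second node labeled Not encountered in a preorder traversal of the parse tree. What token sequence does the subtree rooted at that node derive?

true

[Or [Or [Or [And [Not true]]] || [And [And [Not true]] && [Not s]]] || [And [Not ! [Not p]]]]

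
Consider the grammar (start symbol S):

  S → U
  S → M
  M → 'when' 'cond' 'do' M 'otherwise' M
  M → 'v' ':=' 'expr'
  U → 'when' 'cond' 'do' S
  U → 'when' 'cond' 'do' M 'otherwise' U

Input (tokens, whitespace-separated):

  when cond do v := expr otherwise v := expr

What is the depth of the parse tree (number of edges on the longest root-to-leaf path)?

[S [M when cond do [M v := expr] otherwise [M v := expr]]]

3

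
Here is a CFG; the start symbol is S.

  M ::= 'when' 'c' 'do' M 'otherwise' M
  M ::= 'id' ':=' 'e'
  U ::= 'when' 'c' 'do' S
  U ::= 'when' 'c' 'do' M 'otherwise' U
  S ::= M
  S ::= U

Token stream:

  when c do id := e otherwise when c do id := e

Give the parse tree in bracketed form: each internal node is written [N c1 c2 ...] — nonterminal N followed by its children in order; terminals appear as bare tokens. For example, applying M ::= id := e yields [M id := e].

S
U
when c do M otherwise U
when c do id := e otherwise U
when c do id := e otherwise when c do S
when c do id := e otherwise when c do M
when c do id := e otherwise when c do id := e

[S [U when c do [M id := e] otherwise [U when c do [S [M id := e]]]]]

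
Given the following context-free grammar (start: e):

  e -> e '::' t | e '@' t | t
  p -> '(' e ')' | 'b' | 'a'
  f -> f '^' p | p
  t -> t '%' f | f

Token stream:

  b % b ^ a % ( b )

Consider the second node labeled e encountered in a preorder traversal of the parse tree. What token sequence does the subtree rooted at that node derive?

[e [t [t [t [f [p b]]] % [f [f [p b]] ^ [p a]]] % [f [p ( [e [t [f [p b]]]] )]]]]

b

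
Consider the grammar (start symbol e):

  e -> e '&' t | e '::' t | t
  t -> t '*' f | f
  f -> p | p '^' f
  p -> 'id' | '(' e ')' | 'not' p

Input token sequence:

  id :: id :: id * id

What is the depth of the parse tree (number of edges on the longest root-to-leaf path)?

[e [e [e [t [f [p id]]]] :: [t [f [p id]]]] :: [t [t [f [p id]]] * [f [p id]]]]

6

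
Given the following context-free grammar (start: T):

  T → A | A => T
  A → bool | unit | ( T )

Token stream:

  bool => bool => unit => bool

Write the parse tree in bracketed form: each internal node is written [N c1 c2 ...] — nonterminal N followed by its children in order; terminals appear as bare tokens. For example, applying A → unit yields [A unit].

[T [A bool] => [T [A bool] => [T [A unit] => [T [A bool]]]]]

T
A => T
bool => T
bool => A => T
bool => bool => T
bool => bool => A => T
bool => bool => unit => T
bool => bool => unit => A
bool => bool => unit => bool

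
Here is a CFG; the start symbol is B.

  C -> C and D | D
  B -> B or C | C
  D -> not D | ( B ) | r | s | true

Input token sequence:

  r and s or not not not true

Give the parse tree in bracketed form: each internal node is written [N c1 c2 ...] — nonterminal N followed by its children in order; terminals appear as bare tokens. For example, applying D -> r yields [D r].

[B [B [C [C [D r]] and [D s]]] or [C [D not [D not [D not [D true]]]]]]

B
B or C
C or C
C and D or C
D and D or C
r and D or C
r and s or C
r and s or D
r and s or not D
r and s or not not D
r and s or not not not D
r and s or not not not true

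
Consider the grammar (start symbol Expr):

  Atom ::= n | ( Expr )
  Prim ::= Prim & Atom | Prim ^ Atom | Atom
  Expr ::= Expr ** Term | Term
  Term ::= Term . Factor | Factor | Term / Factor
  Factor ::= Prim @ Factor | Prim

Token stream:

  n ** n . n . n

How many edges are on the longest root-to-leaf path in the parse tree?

7

[Expr [Expr [Term [Factor [Prim [Atom n]]]]] ** [Term [Term [Term [Factor [Prim [Atom n]]]] . [Factor [Prim [Atom n]]]] . [Factor [Prim [Atom n]]]]]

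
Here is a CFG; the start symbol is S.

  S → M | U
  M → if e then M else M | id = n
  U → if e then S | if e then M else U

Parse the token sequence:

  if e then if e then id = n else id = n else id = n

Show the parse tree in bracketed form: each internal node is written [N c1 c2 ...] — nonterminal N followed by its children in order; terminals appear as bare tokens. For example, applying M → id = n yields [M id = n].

[S [M if e then [M if e then [M id = n] else [M id = n]] else [M id = n]]]

S
M
if e then M else M
if e then if e then M else M else M
if e then if e then id = n else M else M
if e then if e then id = n else id = n else M
if e then if e then id = n else id = n else id = n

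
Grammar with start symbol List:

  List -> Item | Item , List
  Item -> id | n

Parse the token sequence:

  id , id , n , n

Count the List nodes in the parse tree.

4

[List [Item id] , [List [Item id] , [List [Item n] , [List [Item n]]]]]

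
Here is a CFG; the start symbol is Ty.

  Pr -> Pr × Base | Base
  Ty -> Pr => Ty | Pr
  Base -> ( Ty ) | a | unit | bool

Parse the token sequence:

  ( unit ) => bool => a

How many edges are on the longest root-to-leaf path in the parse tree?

[Ty [Pr [Base ( [Ty [Pr [Base unit]]] )]] => [Ty [Pr [Base bool]] => [Ty [Pr [Base a]]]]]

6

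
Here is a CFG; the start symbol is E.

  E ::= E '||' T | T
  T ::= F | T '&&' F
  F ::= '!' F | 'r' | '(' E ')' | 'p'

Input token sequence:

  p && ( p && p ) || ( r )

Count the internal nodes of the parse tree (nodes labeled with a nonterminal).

[E [E [T [T [F p]] && [F ( [E [T [T [F p]] && [F p]]] )]]] || [T [F ( [E [T [F r]]] )]]]

16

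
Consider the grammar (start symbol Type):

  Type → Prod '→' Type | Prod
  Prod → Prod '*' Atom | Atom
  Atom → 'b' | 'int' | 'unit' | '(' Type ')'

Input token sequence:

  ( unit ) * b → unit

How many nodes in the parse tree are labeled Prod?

[Type [Prod [Prod [Atom ( [Type [Prod [Atom unit]]] )]] * [Atom b]] → [Type [Prod [Atom unit]]]]

4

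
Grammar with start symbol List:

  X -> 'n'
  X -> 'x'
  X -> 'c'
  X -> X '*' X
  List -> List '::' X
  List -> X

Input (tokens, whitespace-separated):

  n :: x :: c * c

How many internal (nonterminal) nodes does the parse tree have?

8

[List [List [List [X n]] :: [X x]] :: [X [X c] * [X c]]]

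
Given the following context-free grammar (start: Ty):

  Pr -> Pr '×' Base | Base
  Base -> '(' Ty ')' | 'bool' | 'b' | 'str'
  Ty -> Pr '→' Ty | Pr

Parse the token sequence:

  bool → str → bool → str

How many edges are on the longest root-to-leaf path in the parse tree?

[Ty [Pr [Base bool]] → [Ty [Pr [Base str]] → [Ty [Pr [Base bool]] → [Ty [Pr [Base str]]]]]]

6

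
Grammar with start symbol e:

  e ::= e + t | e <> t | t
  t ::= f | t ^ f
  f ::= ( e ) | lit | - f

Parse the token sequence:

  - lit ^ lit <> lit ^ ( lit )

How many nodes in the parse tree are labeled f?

[e [e [t [t [f - [f lit]]] ^ [f lit]]] <> [t [t [f lit]] ^ [f ( [e [t [f lit]]] )]]]

6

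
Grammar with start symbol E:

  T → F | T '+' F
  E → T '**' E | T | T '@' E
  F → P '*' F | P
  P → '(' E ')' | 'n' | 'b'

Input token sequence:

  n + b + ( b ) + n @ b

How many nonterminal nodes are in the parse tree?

21

[E [T [T [T [T [F [P n]]] + [F [P b]]] + [F [P ( [E [T [F [P b]]]] )]]] + [F [P n]]] @ [E [T [F [P b]]]]]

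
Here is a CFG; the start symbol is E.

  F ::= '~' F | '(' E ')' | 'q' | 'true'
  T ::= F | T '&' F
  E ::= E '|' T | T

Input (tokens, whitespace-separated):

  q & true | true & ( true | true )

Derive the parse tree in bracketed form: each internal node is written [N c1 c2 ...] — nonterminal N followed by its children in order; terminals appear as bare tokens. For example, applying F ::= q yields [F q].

E
E | T
T | T
T & F | T
F & F | T
q & F | T
q & true | T
q & true | T & F
q & true | F & F
q & true | true & F
q & true | true & ( E )
q & true | true & ( E | T )
q & true | true & ( T | T )
q & true | true & ( F | T )
q & true | true & ( true | T )
q & true | true & ( true | F )
q & true | true & ( true | true )

[E [E [T [T [F q]] & [F true]]] | [T [T [F true]] & [F ( [E [E [T [F true]]] | [T [F true]]] )]]]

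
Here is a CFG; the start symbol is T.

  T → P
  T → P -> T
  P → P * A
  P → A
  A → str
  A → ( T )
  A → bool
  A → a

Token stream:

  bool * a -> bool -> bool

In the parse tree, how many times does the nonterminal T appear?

3

[T [P [P [A bool]] * [A a]] -> [T [P [A bool]] -> [T [P [A bool]]]]]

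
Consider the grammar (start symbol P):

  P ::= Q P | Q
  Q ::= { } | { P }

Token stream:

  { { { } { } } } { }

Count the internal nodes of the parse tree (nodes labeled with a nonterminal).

[P [Q { [P [Q { [P [Q { }] [P [Q { }]]] }]] }] [P [Q { }]]]

10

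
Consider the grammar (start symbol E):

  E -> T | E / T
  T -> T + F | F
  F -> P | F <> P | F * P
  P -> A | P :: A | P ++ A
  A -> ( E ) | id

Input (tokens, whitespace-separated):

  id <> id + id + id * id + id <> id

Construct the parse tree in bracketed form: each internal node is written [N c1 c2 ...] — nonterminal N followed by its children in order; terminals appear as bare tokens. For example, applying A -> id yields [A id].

[E [T [T [T [T [F [F [P [A id]]] <> [P [A id]]]] + [F [P [A id]]]] + [F [F [P [A id]]] * [P [A id]]]] + [F [F [P [A id]]] <> [P [A id]]]]]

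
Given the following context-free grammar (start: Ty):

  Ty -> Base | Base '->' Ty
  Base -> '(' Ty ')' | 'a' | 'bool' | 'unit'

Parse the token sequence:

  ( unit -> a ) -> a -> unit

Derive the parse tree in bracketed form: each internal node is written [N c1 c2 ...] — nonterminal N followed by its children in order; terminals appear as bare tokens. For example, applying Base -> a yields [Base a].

[Ty [Base ( [Ty [Base unit] -> [Ty [Base a]]] )] -> [Ty [Base a] -> [Ty [Base unit]]]]

Ty
Base -> Ty
( Ty ) -> Ty
( Base -> Ty ) -> Ty
( unit -> Ty ) -> Ty
( unit -> Base ) -> Ty
( unit -> a ) -> Ty
( unit -> a ) -> Base -> Ty
( unit -> a ) -> a -> Ty
( unit -> a ) -> a -> Base
( unit -> a ) -> a -> unit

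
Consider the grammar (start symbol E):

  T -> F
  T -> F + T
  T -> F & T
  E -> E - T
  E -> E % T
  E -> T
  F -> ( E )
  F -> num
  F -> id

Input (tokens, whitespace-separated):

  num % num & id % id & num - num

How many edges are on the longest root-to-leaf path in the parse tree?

[E [E [E [E [T [F num]]] % [T [F num] & [T [F id]]]] % [T [F id] & [T [F num]]]] - [T [F num]]]

6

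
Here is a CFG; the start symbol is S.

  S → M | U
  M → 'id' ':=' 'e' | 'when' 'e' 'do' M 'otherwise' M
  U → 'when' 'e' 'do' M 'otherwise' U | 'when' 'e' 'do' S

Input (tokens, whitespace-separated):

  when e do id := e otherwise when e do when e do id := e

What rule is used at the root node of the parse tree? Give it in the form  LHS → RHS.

[S [U when e do [M id := e] otherwise [U when e do [S [U when e do [S [M id := e]]]]]]]

S → U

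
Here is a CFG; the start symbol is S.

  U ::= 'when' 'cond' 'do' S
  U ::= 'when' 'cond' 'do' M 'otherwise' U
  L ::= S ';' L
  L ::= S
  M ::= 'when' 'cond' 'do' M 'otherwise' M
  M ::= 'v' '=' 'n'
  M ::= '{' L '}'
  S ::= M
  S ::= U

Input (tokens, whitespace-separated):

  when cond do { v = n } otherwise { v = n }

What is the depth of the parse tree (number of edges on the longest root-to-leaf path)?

[S [M when cond do [M { [L [S [M v = n]]] }] otherwise [M { [L [S [M v = n]]] }]]]

6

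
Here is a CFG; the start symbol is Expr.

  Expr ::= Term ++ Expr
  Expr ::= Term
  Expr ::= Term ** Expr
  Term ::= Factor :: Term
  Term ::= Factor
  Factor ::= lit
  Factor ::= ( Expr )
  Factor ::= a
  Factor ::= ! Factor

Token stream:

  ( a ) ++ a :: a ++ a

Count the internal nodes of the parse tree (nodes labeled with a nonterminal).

14

[Expr [Term [Factor ( [Expr [Term [Factor a]]] )]] ++ [Expr [Term [Factor a] :: [Term [Factor a]]] ++ [Expr [Term [Factor a]]]]]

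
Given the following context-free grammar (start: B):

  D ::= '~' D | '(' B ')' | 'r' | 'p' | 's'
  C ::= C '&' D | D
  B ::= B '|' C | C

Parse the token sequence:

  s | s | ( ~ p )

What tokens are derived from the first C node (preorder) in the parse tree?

[B [B [B [C [D s]]] | [C [D s]]] | [C [D ( [B [C [D ~ [D p]]]] )]]]

s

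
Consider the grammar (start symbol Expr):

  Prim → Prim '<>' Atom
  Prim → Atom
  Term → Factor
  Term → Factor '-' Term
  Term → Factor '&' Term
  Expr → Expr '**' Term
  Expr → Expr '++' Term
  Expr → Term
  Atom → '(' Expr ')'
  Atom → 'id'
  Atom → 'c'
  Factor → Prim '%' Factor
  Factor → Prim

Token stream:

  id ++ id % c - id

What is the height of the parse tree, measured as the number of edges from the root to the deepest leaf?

6

[Expr [Expr [Term [Factor [Prim [Atom id]]]]] ++ [Term [Factor [Prim [Atom id]] % [Factor [Prim [Atom c]]]] - [Term [Factor [Prim [Atom id]]]]]]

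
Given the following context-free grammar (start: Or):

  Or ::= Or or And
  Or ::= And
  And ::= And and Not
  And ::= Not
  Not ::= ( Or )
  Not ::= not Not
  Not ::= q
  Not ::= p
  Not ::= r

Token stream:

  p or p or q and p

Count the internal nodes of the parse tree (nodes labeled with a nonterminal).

[Or [Or [Or [And [Not p]]] or [And [Not p]]] or [And [And [Not q]] and [Not p]]]

11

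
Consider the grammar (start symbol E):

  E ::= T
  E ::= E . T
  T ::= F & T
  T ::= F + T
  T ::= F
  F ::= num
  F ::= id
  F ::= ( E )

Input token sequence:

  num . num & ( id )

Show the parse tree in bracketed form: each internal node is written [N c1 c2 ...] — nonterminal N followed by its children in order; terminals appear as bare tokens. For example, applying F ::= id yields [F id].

E
E . T
T . T
F . T
num . T
num . F & T
num . num & T
num . num & F
num . num & ( E )
num . num & ( T )
num . num & ( F )
num . num & ( id )

[E [E [T [F num]]] . [T [F num] & [T [F ( [E [T [F id]]] )]]]]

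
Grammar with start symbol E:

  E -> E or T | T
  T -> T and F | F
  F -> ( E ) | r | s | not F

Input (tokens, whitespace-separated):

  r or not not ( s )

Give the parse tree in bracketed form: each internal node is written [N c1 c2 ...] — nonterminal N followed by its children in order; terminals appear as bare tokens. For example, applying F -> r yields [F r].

E
E or T
T or T
F or T
r or T
r or F
r or not F
r or not not F
r or not not ( E )
r or not not ( T )
r or not not ( F )
r or not not ( s )

[E [E [T [F r]]] or [T [F not [F not [F ( [E [T [F s]]] )]]]]]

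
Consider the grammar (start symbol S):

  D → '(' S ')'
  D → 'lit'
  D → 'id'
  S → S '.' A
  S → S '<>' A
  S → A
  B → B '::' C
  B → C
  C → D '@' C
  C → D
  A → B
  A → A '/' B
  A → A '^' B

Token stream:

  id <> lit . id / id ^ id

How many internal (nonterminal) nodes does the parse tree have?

23

[S [S [S [A [B [C [D id]]]]] <> [A [B [C [D lit]]]]] . [A [A [A [B [C [D id]]]] / [B [C [D id]]]] ^ [B [C [D id]]]]]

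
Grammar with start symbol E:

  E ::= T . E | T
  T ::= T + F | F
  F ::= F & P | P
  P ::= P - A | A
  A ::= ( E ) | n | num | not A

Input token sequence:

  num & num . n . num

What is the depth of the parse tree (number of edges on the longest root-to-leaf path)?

[E [T [F [F [P [A num]]] & [P [A num]]]] . [E [T [F [P [A n]]]] . [E [T [F [P [A num]]]]]]]

7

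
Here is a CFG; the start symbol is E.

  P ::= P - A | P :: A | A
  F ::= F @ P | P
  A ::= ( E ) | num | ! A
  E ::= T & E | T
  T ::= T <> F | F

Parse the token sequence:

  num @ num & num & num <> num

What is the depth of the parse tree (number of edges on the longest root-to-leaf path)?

8

[E [T [F [F [P [A num]]] @ [P [A num]]]] & [E [T [F [P [A num]]]] & [E [T [T [F [P [A num]]]] <> [F [P [A num]]]]]]]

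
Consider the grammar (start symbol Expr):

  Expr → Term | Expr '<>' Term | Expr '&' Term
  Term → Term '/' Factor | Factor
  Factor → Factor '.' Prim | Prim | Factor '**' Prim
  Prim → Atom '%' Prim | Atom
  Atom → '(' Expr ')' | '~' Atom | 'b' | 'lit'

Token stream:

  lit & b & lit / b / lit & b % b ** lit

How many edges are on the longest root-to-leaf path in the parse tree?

8

[Expr [Expr [Expr [Expr [Term [Factor [Prim [Atom lit]]]]] & [Term [Factor [Prim [Atom b]]]]] & [Term [Term [Term [Factor [Prim [Atom lit]]]] / [Factor [Prim [Atom b]]]] / [Factor [Prim [Atom lit]]]]] & [Term [Factor [Factor [Prim [Atom b] % [Prim [Atom b]]]] ** [Prim [Atom lit]]]]]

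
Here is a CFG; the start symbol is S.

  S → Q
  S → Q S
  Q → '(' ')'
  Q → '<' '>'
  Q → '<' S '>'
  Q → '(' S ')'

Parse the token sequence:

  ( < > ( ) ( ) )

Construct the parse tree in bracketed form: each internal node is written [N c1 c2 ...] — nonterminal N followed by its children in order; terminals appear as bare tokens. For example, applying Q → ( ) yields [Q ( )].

[S [Q ( [S [Q < >] [S [Q ( )] [S [Q ( )]]]] )]]

S
Q
( S )
( Q S )
( < > S )
( < > Q S )
( < > ( ) S )
( < > ( ) Q )
( < > ( ) ( ) )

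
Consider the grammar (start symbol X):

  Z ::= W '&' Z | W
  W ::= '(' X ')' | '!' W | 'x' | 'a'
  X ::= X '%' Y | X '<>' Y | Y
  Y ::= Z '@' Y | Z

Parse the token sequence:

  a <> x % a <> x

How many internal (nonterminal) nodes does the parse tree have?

[X [X [X [X [Y [Z [W a]]]] <> [Y [Z [W x]]]] % [Y [Z [W a]]]] <> [Y [Z [W x]]]]

16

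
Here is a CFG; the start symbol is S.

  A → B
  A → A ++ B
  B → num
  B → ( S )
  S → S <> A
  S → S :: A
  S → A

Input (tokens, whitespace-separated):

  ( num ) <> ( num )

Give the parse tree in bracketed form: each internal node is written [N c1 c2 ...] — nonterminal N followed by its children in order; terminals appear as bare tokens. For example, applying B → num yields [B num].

[S [S [A [B ( [S [A [B num]]] )]]] <> [A [B ( [S [A [B num]]] )]]]

S
S <> A
A <> A
B <> A
( S ) <> A
( A ) <> A
( B ) <> A
( num ) <> A
( num ) <> B
( num ) <> ( S )
( num ) <> ( A )
( num ) <> ( B )
( num ) <> ( num )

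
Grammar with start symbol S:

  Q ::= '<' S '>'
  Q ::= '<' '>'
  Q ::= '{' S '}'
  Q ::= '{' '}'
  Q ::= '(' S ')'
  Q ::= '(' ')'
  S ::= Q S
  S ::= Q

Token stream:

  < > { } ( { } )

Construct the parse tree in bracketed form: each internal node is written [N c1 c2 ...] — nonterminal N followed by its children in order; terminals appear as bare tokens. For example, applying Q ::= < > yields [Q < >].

S
Q S
< > S
< > Q S
< > { } S
< > { } Q
< > { } ( S )
< > { } ( Q )
< > { } ( { } )

[S [Q < >] [S [Q { }] [S [Q ( [S [Q { }]] )]]]]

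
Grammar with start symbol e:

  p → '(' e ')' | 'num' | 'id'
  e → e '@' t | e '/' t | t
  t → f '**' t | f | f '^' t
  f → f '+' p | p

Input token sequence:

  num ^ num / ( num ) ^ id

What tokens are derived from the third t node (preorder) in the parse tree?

[e [e [t [f [p num]] ^ [t [f [p num]]]]] / [t [f [p ( [e [t [f [p num]]]] )]] ^ [t [f [p id]]]]]

( num ) ^ id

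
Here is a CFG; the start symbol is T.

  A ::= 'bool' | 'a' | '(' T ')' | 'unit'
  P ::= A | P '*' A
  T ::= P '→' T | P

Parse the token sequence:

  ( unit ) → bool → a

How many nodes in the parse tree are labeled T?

4

[T [P [A ( [T [P [A unit]]] )]] → [T [P [A bool]] → [T [P [A a]]]]]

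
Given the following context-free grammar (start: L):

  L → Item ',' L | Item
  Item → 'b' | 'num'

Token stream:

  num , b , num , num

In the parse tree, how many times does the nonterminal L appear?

4

[L [Item num] , [L [Item b] , [L [Item num] , [L [Item num]]]]]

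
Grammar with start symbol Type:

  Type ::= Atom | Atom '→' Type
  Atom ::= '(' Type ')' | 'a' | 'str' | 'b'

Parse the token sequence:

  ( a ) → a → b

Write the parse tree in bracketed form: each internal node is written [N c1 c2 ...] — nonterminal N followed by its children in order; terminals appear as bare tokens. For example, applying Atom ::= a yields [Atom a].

Type
Atom → Type
( Type ) → Type
( Atom ) → Type
( a ) → Type
( a ) → Atom → Type
( a ) → a → Type
( a ) → a → Atom
( a ) → a → b

[Type [Atom ( [Type [Atom a]] )] → [Type [Atom a] → [Type [Atom b]]]]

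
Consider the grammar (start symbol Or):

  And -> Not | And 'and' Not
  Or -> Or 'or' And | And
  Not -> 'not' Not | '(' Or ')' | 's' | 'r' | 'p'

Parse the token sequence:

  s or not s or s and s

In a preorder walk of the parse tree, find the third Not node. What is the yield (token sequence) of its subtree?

[Or [Or [Or [And [Not s]]] or [And [Not not [Not s]]]] or [And [And [Not s]] and [Not s]]]

s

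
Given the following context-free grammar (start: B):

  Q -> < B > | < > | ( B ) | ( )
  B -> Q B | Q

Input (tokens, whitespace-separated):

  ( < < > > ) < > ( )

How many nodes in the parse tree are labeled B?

5

[B [Q ( [B [Q < [B [Q < >]] >]] )] [B [Q < >] [B [Q ( )]]]]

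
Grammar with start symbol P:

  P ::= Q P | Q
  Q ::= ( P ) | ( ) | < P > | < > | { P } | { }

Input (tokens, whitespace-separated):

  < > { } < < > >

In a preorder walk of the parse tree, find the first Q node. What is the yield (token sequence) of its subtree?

[P [Q < >] [P [Q { }] [P [Q < [P [Q < >]] >]]]]

< >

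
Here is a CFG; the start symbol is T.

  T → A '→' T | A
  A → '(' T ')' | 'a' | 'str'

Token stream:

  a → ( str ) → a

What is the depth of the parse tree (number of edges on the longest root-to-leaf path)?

[T [A a] → [T [A ( [T [A str]] )] → [T [A a]]]]

5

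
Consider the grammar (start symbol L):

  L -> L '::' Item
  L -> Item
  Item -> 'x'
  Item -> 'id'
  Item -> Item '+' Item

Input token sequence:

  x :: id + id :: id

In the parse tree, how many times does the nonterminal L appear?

3

[L [L [L [Item x]] :: [Item [Item id] + [Item id]]] :: [Item id]]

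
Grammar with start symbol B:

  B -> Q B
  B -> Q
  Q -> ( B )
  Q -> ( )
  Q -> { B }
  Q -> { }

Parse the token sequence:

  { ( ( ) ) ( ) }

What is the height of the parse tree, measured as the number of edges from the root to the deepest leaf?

[B [Q { [B [Q ( [B [Q ( )]] )] [B [Q ( )]]] }]]

6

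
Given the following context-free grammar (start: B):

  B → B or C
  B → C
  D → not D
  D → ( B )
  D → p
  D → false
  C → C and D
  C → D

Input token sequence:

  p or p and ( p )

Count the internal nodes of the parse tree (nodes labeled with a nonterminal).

[B [B [C [D p]]] or [C [C [D p]] and [D ( [B [C [D p]]] )]]]

11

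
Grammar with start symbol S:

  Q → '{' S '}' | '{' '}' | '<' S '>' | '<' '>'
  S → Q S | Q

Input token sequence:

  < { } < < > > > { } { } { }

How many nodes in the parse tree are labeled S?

[S [Q < [S [Q { }] [S [Q < [S [Q < >]] >]]] >] [S [Q { }] [S [Q { }] [S [Q { }]]]]]

7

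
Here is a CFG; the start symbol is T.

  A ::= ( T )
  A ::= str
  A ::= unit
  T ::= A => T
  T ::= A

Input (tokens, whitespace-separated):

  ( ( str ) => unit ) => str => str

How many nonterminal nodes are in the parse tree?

12

[T [A ( [T [A ( [T [A str]] )] => [T [A unit]]] )] => [T [A str] => [T [A str]]]]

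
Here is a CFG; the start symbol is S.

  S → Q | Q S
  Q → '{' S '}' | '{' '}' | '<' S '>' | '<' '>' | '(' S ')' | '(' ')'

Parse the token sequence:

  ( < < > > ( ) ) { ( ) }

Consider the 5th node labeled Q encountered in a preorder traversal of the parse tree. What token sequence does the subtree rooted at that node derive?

[S [Q ( [S [Q < [S [Q < >]] >] [S [Q ( )]]] )] [S [Q { [S [Q ( )]] }]]]

{ ( ) }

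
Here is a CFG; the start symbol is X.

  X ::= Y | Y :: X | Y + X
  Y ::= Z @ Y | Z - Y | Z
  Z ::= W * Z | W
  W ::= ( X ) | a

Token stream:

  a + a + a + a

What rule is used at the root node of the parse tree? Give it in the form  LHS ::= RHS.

X ::= Y + X

[X [Y [Z [W a]]] + [X [Y [Z [W a]]] + [X [Y [Z [W a]]] + [X [Y [Z [W a]]]]]]]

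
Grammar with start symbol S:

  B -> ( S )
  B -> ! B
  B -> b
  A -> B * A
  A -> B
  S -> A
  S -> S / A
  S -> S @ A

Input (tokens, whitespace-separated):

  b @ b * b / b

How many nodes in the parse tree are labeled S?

3

[S [S [S [A [B b]]] @ [A [B b] * [A [B b]]]] / [A [B b]]]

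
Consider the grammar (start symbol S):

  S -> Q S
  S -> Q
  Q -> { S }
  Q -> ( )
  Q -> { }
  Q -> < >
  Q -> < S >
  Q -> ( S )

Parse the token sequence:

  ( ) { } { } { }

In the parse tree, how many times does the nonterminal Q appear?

[S [Q ( )] [S [Q { }] [S [Q { }] [S [Q { }]]]]]

4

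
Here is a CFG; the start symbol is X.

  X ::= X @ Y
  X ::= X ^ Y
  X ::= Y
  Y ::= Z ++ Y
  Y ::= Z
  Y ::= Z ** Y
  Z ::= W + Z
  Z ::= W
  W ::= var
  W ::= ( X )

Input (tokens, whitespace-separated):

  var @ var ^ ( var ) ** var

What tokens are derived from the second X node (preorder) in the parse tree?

var @ var

[X [X [X [Y [Z [W var]]]] @ [Y [Z [W var]]]] ^ [Y [Z [W ( [X [Y [Z [W var]]]] )]] ** [Y [Z [W var]]]]]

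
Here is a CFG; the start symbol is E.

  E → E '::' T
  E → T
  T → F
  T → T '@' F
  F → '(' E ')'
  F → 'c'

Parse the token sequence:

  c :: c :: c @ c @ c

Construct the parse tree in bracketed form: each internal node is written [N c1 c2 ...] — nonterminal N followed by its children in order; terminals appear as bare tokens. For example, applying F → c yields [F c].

[E [E [E [T [F c]]] :: [T [F c]]] :: [T [T [T [F c]] @ [F c]] @ [F c]]]

E
E :: T
E :: T :: T
T :: T :: T
F :: T :: T
c :: T :: T
c :: F :: T
c :: c :: T
c :: c :: T @ F
c :: c :: T @ F @ F
c :: c :: F @ F @ F
c :: c :: c @ F @ F
c :: c :: c @ c @ F
c :: c :: c @ c @ c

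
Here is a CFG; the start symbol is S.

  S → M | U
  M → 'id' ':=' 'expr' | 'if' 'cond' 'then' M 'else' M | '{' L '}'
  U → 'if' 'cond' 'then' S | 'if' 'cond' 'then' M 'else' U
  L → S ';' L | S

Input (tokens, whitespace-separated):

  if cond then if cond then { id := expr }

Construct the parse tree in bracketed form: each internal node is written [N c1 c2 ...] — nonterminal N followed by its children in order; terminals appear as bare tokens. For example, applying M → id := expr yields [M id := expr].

[S [U if cond then [S [U if cond then [S [M { [L [S [M id := expr]]] }]]]]]]

S
U
if cond then S
if cond then U
if cond then if cond then S
if cond then if cond then M
if cond then if cond then { L }
if cond then if cond then { S }
if cond then if cond then { M }
if cond then if cond then { id := expr }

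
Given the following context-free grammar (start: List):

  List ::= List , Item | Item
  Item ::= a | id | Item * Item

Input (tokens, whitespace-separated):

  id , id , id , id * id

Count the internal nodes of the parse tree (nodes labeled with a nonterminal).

10

[List [List [List [List [Item id]] , [Item id]] , [Item id]] , [Item [Item id] * [Item id]]]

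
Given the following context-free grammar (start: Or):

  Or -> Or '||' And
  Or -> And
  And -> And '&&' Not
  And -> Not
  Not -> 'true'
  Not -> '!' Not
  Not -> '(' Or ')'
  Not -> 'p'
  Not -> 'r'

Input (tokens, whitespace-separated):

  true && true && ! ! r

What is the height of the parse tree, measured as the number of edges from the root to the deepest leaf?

[Or [And [And [And [Not true]] && [Not true]] && [Not ! [Not ! [Not r]]]]]

5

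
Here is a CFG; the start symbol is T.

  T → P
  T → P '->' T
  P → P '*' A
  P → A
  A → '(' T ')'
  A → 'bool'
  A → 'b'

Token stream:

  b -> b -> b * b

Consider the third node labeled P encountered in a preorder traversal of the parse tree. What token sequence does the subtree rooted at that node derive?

[T [P [A b]] -> [T [P [A b]] -> [T [P [P [A b]] * [A b]]]]]

b * b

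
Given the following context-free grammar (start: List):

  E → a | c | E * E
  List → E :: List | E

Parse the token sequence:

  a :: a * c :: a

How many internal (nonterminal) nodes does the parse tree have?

[List [E a] :: [List [E [E a] * [E c]] :: [List [E a]]]]

8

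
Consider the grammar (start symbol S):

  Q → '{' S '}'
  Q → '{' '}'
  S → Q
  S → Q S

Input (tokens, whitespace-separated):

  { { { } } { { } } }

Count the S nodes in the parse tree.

5

[S [Q { [S [Q { [S [Q { }]] }] [S [Q { [S [Q { }]] }]]] }]]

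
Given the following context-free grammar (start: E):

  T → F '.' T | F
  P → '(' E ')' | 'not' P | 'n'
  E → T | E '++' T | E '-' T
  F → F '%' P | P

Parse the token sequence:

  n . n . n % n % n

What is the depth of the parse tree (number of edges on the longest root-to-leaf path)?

[E [T [F [P n]] . [T [F [P n]] . [T [F [F [F [P n]] % [P n]] % [P n]]]]]]

8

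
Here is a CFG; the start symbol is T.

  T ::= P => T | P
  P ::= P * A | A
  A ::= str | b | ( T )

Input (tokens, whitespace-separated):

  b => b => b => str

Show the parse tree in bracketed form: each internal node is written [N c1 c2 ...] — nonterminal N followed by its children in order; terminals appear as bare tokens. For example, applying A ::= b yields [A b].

[T [P [A b]] => [T [P [A b]] => [T [P [A b]] => [T [P [A str]]]]]]

T
P => T
A => T
b => T
b => P => T
b => A => T
b => b => T
b => b => P => T
b => b => A => T
b => b => b => T
b => b => b => P
b => b => b => A
b => b => b => str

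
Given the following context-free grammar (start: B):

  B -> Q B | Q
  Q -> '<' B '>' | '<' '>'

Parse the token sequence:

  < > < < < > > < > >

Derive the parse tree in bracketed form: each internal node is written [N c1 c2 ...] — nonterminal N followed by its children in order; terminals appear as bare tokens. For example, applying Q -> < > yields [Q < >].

B
Q B
< > B
< > Q
< > < B >
< > < Q B >
< > < < B > B >
< > < < Q > B >
< > < < < > > B >
< > < < < > > Q >
< > < < < > > < > >

[B [Q < >] [B [Q < [B [Q < [B [Q < >]] >] [B [Q < >]]] >]]]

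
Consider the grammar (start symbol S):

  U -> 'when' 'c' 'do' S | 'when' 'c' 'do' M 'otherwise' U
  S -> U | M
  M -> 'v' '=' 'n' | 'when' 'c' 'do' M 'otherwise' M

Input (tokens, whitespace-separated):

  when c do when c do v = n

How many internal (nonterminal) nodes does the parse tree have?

[S [U when c do [S [U when c do [S [M v = n]]]]]]

6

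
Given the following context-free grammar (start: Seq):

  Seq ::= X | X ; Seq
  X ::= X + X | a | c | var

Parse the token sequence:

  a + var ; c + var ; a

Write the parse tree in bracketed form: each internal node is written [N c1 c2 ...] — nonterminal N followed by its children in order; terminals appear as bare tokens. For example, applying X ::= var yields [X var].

Seq
X ; Seq
X + X ; Seq
a + X ; Seq
a + var ; Seq
a + var ; X ; Seq
a + var ; X + X ; Seq
a + var ; c + X ; Seq
a + var ; c + var ; Seq
a + var ; c + var ; X
a + var ; c + var ; a

[Seq [X [X a] + [X var]] ; [Seq [X [X c] + [X var]] ; [Seq [X a]]]]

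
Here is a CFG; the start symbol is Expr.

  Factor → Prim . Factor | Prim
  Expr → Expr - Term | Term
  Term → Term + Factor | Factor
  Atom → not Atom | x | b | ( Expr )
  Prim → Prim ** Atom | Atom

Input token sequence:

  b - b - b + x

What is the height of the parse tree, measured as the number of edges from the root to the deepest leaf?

7

[Expr [Expr [Expr [Term [Factor [Prim [Atom b]]]]] - [Term [Factor [Prim [Atom b]]]]] - [Term [Term [Factor [Prim [Atom b]]]] + [Factor [Prim [Atom x]]]]]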